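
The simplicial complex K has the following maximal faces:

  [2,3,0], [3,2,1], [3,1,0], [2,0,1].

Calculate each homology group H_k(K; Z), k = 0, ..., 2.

H_0 ≅ Z,  H_1 = 0,  H_2 ≅ Z.

We work with the vertex ordering 0 < 1 < 2 < 3. The simplices of K, each written with vertices in increasing order, are:

  0-simplices (4): [0], [1], [2], [3]
  1-simplices (6): [0,1], [0,2], [0,3], [1,2], [1,3], [2,3]
  2-simplices (4): [0,1,2], [0,1,3], [0,2,3], [1,2,3]

Hence C_0 ≅ Z^4, C_1 ≅ Z^6, C_2 ≅ Z^4.

Boundary ∂_1: C_1 → C_0 is given by ∂[p,q] = [q] − [p]. For instance
  ∂[1,3] = [3] − [1].
The resulting 4×6 matrix has rank 3, and its Smith normal form has invariant factors (1,1,1).

Boundary ∂_2: C_2 → C_1 maps a triangle to the signed sum of its edges. For instance
  ∂[0,1,2] = [1,2] − [0,2] + [0,1],
  ∂[0,2,3] = [2,3] − [0,3] + [0,2].
The 6×4 boundary matrix has rank 3 and Smith normal form diag(1,1,1).

Reading off H_k = ker ∂_k / im ∂_{k+1}:

  H_0: rank C_0 − rank ∂_1 = 4 − 3 = 1, and the invariant factors of ∂_1 are all 1, so H_0 = Z.
  H_1: rank ker ∂_1 − rank ∂_2 = (6 − 3) − 3 = 0, and the invariant factors of ∂_2 are all 1, so H_1 = 0.
  H_2: rank ker ∂_2 − rank ∂_3 = (4 − 3) − 0 = 1, and there is no ∂_3, so H_2 = Z.

(K is a triangulation of the 2-sphere S^2.)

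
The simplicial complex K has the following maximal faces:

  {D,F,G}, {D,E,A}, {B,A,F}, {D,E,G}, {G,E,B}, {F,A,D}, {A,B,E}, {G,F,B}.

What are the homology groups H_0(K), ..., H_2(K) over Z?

Fix the vertex order A < B < D < E < F < G and write every simplex with vertices in increasing order. Then dim K = 2 and the simplices of K are:

  0-simplices (6): A, B, D, E, F, G
  1-simplices (12): AB, AD, AE, AF, BE, BF, BG, DE, DF, DG, EG, FG
  2-simplices (8): ABE, ABF, ADE, ADF, BEG, BFG, DEG, DFG

so the chain groups are C_0 ≅ Z^6, C_1 ≅ Z^12, C_2 ≅ Z^8.

∂_1: C_1 → C_0 maps an edge to its endpoints' difference, ∂[p,q] = q − p. For instance
  ∂BE = E − B.
This gives a 6×12 integer matrix of rank 5; reducing to Smith normal form yields diagonal entries (1,1,1,1,1).

The boundary map ∂_2: C_2 → C_1 acts by ∂[p,q,r] = [q,r] − [p,r] + [p,q]. For instance
  ∂ADF = DF − AF + AD,
  ∂ABF = BF − AF + AB.
The resulting 12×8 matrix has rank 7, and its Smith normal form has invariant factors (1,1,1,1,1,1,1).

Reading off H_k = ker ∂_k / im ∂_{k+1}:

  H_0: rank C_0 − rank ∂_1 = 6 − 5 = 1, and the invariant factors of ∂_1 are all 1, so H_0 = Z.
  H_1: rank ker ∂_1 − rank ∂_2 = (12 − 5) − 7 = 0, and the invariant factors of ∂_2 are all 1, so H_1 = 0.
  H_2: rank ker ∂_2 − rank ∂_3 = (8 − 7) − 0 = 1, and there is no ∂_3, so H_2 = Z.

H_0 = Z,  H_1 = 0,  H_2 = Z.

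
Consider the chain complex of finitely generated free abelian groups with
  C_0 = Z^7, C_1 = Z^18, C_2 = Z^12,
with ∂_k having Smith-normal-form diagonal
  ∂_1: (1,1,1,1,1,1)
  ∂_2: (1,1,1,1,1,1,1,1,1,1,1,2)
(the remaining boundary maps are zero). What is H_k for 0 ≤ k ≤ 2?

H_0: b_0 = 7 − 0 − 6 = 1; torsion from ∂_1 factors > 1: none. So H_0 = Z.
H_1: b_1 = 18 − 6 − 12 = 0; torsion from ∂_2 factors > 1: [2]. So H_1 = Z/2.
H_2: b_2 = 12 − 12 − 0 = 0; torsion from ∂_3 factors > 1: none. So H_2 = 0.

H_0 = Z,  H_1 = Z/2,  H_2 = 0.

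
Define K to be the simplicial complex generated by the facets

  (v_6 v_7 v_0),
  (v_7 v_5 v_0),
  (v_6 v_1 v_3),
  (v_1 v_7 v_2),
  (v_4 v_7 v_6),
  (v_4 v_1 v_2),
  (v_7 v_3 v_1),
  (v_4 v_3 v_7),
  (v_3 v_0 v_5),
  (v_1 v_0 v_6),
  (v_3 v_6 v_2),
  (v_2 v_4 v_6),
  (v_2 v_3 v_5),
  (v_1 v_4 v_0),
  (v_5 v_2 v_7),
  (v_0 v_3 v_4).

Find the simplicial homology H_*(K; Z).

We work with the vertex ordering v_0 < v_1 < v_2 < v_3 < v_4 < v_5 < v_6 < v_7. The simplices of K, each written with vertices in increasing order, are:

  0-simplices (8): [v_0], [v_1], [v_2], [v_3], [v_4], [v_5], [v_6], [v_7]
  1-simplices (24): (24 of them)
  2-simplices (16): (16 of them)

Hence C_0 ≅ Z^8, C_1 ≅ Z^24, C_2 ≅ Z^16.

∂_1: C_1 → C_0 is given by ∂[p,q] = [q] − [p]. For instance
  ∂[v_0,v_7] = [v_7] − [v_0].
As a 8×24 matrix over Z this has rank 7, with invariant factors (1,1,1,1,1,1,1).

∂_2: C_2 → C_1 sends each 2-simplex [p,q,r] to [q,r] − [p,r] + [p,q]. For instance
  ∂[v_0,v_3,v_4] = [v_3,v_4] − [v_0,v_4] + [v_0,v_3],
  ∂[v_1,v_2,v_7] = [v_2,v_7] − [v_1,v_7] + [v_1,v_2].
The 24×16 boundary matrix has rank 15 and Smith normal form diag(1,1,1,1,1,1,1,1,1,1,1,1,1,1,1).

From H_k ≅ ker(∂_k) / im(∂_{k+1}) we obtain:

  H_0: rank C_0 − rank ∂_1 = 8 − 7 = 1, and the invariant factors of ∂_1 are all 1, so H_0 = Z.
  H_1: rank ker ∂_1 − rank ∂_2 = (24 − 7) − 15 = 2, and the invariant factors of ∂_2 are all 1, so H_1 = Z^2.
  H_2: rank ker ∂_2 − rank ∂_3 = (16 − 15) − 0 = 1, and there is no ∂_3, so H_2 = Z.

H_0 ≅ Z,  H_1 ≅ Z^2,  H_2 ≅ Z.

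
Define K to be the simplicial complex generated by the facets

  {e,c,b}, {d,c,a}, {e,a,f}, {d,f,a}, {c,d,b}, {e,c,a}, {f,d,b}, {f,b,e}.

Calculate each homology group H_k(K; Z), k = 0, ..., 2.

H_0 = Z,  H_1 = 0,  H_2 = Z.

We work with the vertex ordering a < b < c < d < e < f. The simplices of K, each written with vertices in increasing order, are:

  0-simplices (6): a, b, c, d, e, f
  1-simplices (12): ac, ad, ae, af, bc, bd, be, bf, cd, ce, df, ef
  2-simplices (8): acd, ace, adf, aef, bcd, bce, bdf, bef

so the chain groups are C_0 ≅ Z^6, C_1 ≅ Z^12, C_2 ≅ Z^8.

∂_1: C_1 → C_0 sends each edge [p,q] (with p < q) to q − p. For instance
  ∂bc = c − b.
This gives a 6×12 integer matrix of rank 5; reducing to Smith normal form yields diagonal entries (1,1,1,1,1).

∂_2: C_2 → C_1 maps a triangle to the signed sum of its edges. For instance
  ∂adf = df − af + ad,
  ∂bef = ef − bf + be.
The 12×8 boundary matrix has rank 7 and Smith normal form diag(1,1,1,1,1,1,1).

Computing H_k = (kernel of ∂_k) / (image of ∂_{k+1}):

  H_0: rank C_0 − rank ∂_1 = 6 − 5 = 1, and the invariant factors of ∂_1 are all 1, so H_0 ≅ Z.
  H_1: rank ker ∂_1 − rank ∂_2 = (12 − 5) − 7 = 0, and the invariant factors of ∂_2 are all 1, so H_1 ≅ 0.
  H_2: rank ker ∂_2 − rank ∂_3 = (8 − 7) − 0 = 1, and there is no ∂_3, so H_2 ≅ Z.

As a check, the Euler characteristic is 6 − 12 + 8 = 2, which agrees with 1 − 0 + 1 = 2.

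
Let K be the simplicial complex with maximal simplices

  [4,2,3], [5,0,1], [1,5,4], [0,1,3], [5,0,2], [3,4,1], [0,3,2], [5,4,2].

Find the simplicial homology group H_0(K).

Fix the vertex order 0 < 1 < 2 < 3 < 4 < 5 and write every simplex with vertices in increasing order. Then dim K = 2 and the simplices of K are:

  0-simplices (6): [0], [1], [2], [3], [4], [5]
  1-simplices (12): [0,1], [0,2], [0,3], [0,5], [1,3], [1,4], [1,5], [2,3], [2,4], [2,5], [3,4], [4,5]
  2-simplices (8): [0,1,3], [0,1,5], [0,2,3], [0,2,5], [1,3,4], [1,4,5], [2,3,4], [2,4,5]

Hence C_0 ≅ Z^6, C_1 ≅ Z^12, C_2 ≅ Z^8.

The boundary map ∂_1: C_1 → C_0 maps an edge to its endpoints' difference, ∂[p,q] = q − p.
As a 6×12 matrix over Z this has rank 5, with invariant factors (1,1,1,1,1).

The boundary map ∂_2: C_2 → C_1 acts by ∂[p,q,r] = [q,r] − [p,r] + [p,q]. For instance
  ∂[1,3,4] = [3,4] − [1,4] + [1,3],
  ∂[2,3,4] = [3,4] − [2,4] + [2,3].
This gives a 12×8 integer matrix of rank 7; reducing to Smith normal form yields diagonal entries (1,1,1,1,1,1,1).

Reading off H_k = ker ∂_k / im ∂_{k+1}:

  H_0: rank C_0 − rank ∂_1 = 6 − 5 = 1, and the invariant factors of ∂_1 are all 1, so H_0 ≅ Z.

H_0 ≅ Z.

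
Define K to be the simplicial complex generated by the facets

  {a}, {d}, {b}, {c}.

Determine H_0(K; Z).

We work with the vertex ordering a < b < c < d. The simplices of K, each written with vertices in increasing order, are:

  0-simplices (4): a, b, c, d

Hence C_0 ≅ Z^4.

Now H_k = ker ∂_k / im ∂_{k+1}, so:

  H_0: rank C_0 − rank ∂_1 = 4 − 0 = 4, and there is no ∂_1, so H_0 = Z^4.

(K is a triangulation of a set of 4 points.)

H_0 ≅ Z^4.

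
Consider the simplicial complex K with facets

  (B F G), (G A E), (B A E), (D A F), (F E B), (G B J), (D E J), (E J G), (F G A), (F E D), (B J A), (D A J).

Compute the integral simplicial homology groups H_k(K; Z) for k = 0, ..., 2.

Fix the vertex order A < B < D < E < F < G < J and write every simplex with vertices in increasing order. Then dim K = 2 and the simplices of K are:

  0-simplices (7): A, B, D, E, F, G, J
  1-simplices (18): AB, AD, AE, AF, AG, AJ, BE, BF, BG, BJ, DE, DF, DJ, EF, EG, EJ, FG, GJ
  2-simplices (12): ABE, ABJ, ADF, ADJ, AEG, AFG, BEF, BFG, BGJ, DEF, DEJ, EGJ

so the chain groups are C_0 ≅ Z^7, C_1 ≅ Z^18, C_2 ≅ Z^12.

Boundary ∂_1: C_1 → C_0 sends each edge [p,q] (with p < q) to q − p.
The resulting 7×18 matrix has rank 6, and its Smith normal form has invariant factors (1,1,1,1,1,1).

The boundary map ∂_2: C_2 → C_1 maps a triangle to the signed sum of its edges. For instance
  ∂ABE = BE − AE + AB,
  ∂EGJ = GJ − EJ + EG.
This gives a 18×12 integer matrix of rank 12; reducing to Smith normal form yields diagonal entries (1,1,1,1,1,1,1,1,1,1,1,2).

From H_k ≅ ker(∂_k) / im(∂_{k+1}) we obtain:

  H_0: rank C_0 − rank ∂_1 = 7 − 6 = 1, and the invariant factors of ∂_1 are all 1, so H_0 ≅ Z.
  H_1: rank ker ∂_1 − rank ∂_2 = (18 − 6) − 12 = 0, and ∂_2 has invariant factor 2 > 1, so H_1 ≅ Z/2.
  H_2: rank ker ∂_2 − rank ∂_3 = (12 − 12) − 0 = 0, and there is no ∂_3, so H_2 ≅ 0.

As a check, the Euler characteristic is 7 − 18 + 12 = 1, which agrees with 1 − 0 + 0 = 1.

H_0 ≅ Z,  H_1 ≅ Z/2,  H_2 = 0.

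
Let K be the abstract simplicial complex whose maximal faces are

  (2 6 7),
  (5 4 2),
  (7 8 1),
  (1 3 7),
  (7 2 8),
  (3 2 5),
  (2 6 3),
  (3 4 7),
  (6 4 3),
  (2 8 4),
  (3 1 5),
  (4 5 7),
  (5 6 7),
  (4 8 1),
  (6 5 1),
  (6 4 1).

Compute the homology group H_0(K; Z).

Order the vertices as 1 < 2 < 3 < 4 < 5 < 6 < 7 < 8. Listing each simplex with vertices in this order, K has dimension 2 with simplices:

  0-simplices (8): [1], [2], [3], [4], [5], [6], [7], [8]
  1-simplices (24): (24 of them)
  2-simplices (16): [1,3,5], [1,3,7], [1,4,6], [1,4,8], [1,5,6], [1,7,8], [2,3,5], [2,3,6], [2,4,5], [2,4,8], [2,6,7], [2,7,8], [3,4,6], [3,4,7], [4,5,7], [5,6,7]

Hence C_0 ≅ Z^8, C_1 ≅ Z^24, C_2 ≅ Z^16.

The boundary map ∂_1: C_1 → C_0 is given by ∂[p,q] = [q] − [p]. For instance
  ∂[2,4] = [4] − [2].
The 8×24 boundary matrix has rank 7 and Smith normal form diag(1,1,1,1,1,1,1).

∂_2: C_2 → C_1 sends each 2-simplex [p,q,r] to [q,r] − [p,r] + [p,q]. For instance
  ∂[1,5,6] = [5,6] − [1,6] + [1,5],
  ∂[2,3,5] = [3,5] − [2,5] + [2,3].
This gives a 24×16 integer matrix of rank 15; reducing to Smith normal form yields diagonal entries (1,1,1,1,1,1,1,1,1,1,1,1,1,1,1).

Reading off H_k = ker ∂_k / im ∂_{k+1}:

  H_0: rank C_0 − rank ∂_1 = 8 − 7 = 1, and the invariant factors of ∂_1 are all 1, so H_0 ≅ Z.

H_0 ≅ Z.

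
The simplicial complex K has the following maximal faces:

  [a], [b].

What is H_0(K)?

H_0 ≅ Z^2.

Fix the vertex order a < b and write every simplex with vertices in increasing order. Then dim K = 0 and the simplices of K are:

  0-simplices (2): a, b

so the chain groups are C_0 ≅ Z^2.

Computing H_k = (kernel of ∂_k) / (image of ∂_{k+1}):

  H_0: rank C_0 − rank ∂_1 = 2 − 0 = 2, and there is no ∂_1, so H_0 ≅ Z^2.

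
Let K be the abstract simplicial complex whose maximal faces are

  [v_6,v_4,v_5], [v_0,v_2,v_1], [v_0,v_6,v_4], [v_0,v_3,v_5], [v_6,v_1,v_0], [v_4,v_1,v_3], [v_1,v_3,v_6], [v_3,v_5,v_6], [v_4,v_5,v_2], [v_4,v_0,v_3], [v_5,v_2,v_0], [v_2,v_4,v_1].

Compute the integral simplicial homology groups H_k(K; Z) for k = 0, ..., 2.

H_0 ≅ Z,  H_1 ≅ Z_2,  H_2 = 0.

Fix the vertex order v_0 < v_1 < v_2 < v_3 < v_4 < v_5 < v_6 and write every simplex with vertices in increasing order. Then dim K = 2 and the simplices of K are:

  0-simplices (7): [v_0], [v_1], [v_2], [v_3], [v_4], [v_5], [v_6]
  1-simplices (18): (18 of them)
  2-simplices (12): (12 of them)

giving chain groups C_0 ≅ Z^7, C_1 ≅ Z^18, C_2 ≅ Z^12.

The boundary map ∂_1: C_1 → C_0 maps an edge to its endpoints' difference, ∂[p,q] = q − p. For instance
  ∂[v_2,v_5] = [v_5] − [v_2].
This gives a 7×18 integer matrix of rank 6; reducing to Smith normal form yields diagonal entries (1,1,1,1,1,1).

The boundary map ∂_2: C_2 → C_1 sends each 2-simplex [p,q,r] to [q,r] − [p,r] + [p,q]. For instance
  ∂[v_0,v_1,v_6] = [v_1,v_6] − [v_0,v_6] + [v_0,v_1],
  ∂[v_0,v_1,v_2] = [v_1,v_2] − [v_0,v_2] + [v_0,v_1].
This gives a 18×12 integer matrix of rank 12; reducing to Smith normal form yields diagonal entries (1,1,1,1,1,1,1,1,1,1,1,2).

Now H_k = ker ∂_k / im ∂_{k+1}, so:

  H_0: rank C_0 − rank ∂_1 = 7 − 6 = 1, and the invariant factors of ∂_1 are all 1, so H_0 ≅ Z.
  H_1: rank ker ∂_1 − rank ∂_2 = (18 − 6) − 12 = 0, and ∂_2 has invariant factor 2 > 1, so H_1 ≅ Z_2.
  H_2: rank ker ∂_2 − rank ∂_3 = (12 − 12) − 0 = 0, and there is no ∂_3, so H_2 ≅ 0.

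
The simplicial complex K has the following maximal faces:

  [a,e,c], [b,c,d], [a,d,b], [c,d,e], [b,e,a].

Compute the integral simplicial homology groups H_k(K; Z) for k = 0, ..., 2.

We work with the vertex ordering a < b < c < d < e. The simplices of K, each written with vertices in increasing order, are:

  0-simplices (5): a, b, c, d, e
  1-simplices (10): ab, ac, ad, ae, bc, bd, be, cd, ce, de
  2-simplices (5): abd, abe, ace, bcd, cde

Hence C_0 ≅ Z^5, C_1 ≅ Z^10, C_2 ≅ Z^5.

∂_1: C_1 → C_0 sends each edge [p,q] (with p < q) to q − p. For instance
  ∂bc = c − b.
As a 5×10 matrix over Z this has rank 4, with invariant factors (1,1,1,1).

Boundary ∂_2: C_2 → C_1 acts by ∂[p,q,r] = [q,r] − [p,r] + [p,q]. For instance
  ∂cde = de − ce + cd,
  ∂bcd = cd − bd + bc.
The 10×5 boundary matrix has rank 5 and Smith normal form diag(1,1,1,1,1).

Reading off H_k = ker ∂_k / im ∂_{k+1}:

  H_0: rank C_0 − rank ∂_1 = 5 − 4 = 1, and the invariant factors of ∂_1 are all 1, so H_0 ≅ Z.
  H_1: rank ker ∂_1 − rank ∂_2 = (10 − 4) − 5 = 1, and the invariant factors of ∂_2 are all 1, so H_1 ≅ Z.
  H_2: rank ker ∂_2 − rank ∂_3 = (5 − 5) − 0 = 0, and there is no ∂_3, so H_2 ≅ 0.

(K is a triangulation of the Möbius band.)

H_0 = Z,  H_1 = Z,  H_2 = 0.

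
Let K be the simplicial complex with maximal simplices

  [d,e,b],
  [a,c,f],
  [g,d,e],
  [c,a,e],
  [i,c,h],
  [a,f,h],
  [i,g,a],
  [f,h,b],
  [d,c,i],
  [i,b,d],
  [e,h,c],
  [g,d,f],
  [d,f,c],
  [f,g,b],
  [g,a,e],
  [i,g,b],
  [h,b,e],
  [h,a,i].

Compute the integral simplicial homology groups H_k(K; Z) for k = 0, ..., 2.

Take the total order a < b < c < d < e < f < g < h < i on the vertex set. Then K (dimension 2) consists of the simplices:

  0-simplices (9): a, b, c, d, e, f, g, h, i
  1-simplices (27): ac, ae, af, ag, ah, ai, bd, be, bf, bg, bh, bi, cd, ce, cf, ch, ci, de, df, dg, di, eg, eh, fg, fh, gi, hi
  2-simplices (18): ace, acf, aeg, afh, agi, ahi, bde, bdi, beh, bfg, bfh, bgi, cdf, cdi, ceh, chi, deg, dfg

giving chain groups C_0 ≅ Z^9, C_1 ≅ Z^27, C_2 ≅ Z^18.

∂_1: C_1 → C_0 maps an edge to its endpoints' difference, ∂[p,q] = q − p.
This gives a 9×27 integer matrix of rank 8; reducing to Smith normal form yields diagonal entries (1,1,1,1,1,1,1,1).

The boundary map ∂_2: C_2 → C_1 maps a triangle to the signed sum of its edges. For instance
  ∂ace = ce − ae + ac,
  ∂chi = hi − ci + ch.
This gives a 27×18 integer matrix of rank 18; reducing to Smith normal form yields diagonal entries (1,1,1,1,1,1,1,1,1,1,1,1,1,1,1,1,1,2).

Computing H_k = (kernel of ∂_k) / (image of ∂_{k+1}):

  H_0: rank C_0 − rank ∂_1 = 9 − 8 = 1, and the invariant factors of ∂_1 are all 1, so H_0 ≅ Z.
  H_1: rank ker ∂_1 − rank ∂_2 = (27 − 8) − 18 = 1, and ∂_2 has invariant factor 2 > 1, so H_1 ≅ Z ⊕ Z/2.
  H_2: rank ker ∂_2 − rank ∂_3 = (18 − 18) − 0 = 0, and there is no ∂_3, so H_2 ≅ 0.

As a check, the Euler characteristic is 9 − 27 + 18 = 0, which agrees with 1 − 1 + 0 = 0.
(K is a triangulation of the Klein bottle.)

H_0 ≅ Z,  H_1 ≅ Z ⊕ Z/2,  H_2 = 0.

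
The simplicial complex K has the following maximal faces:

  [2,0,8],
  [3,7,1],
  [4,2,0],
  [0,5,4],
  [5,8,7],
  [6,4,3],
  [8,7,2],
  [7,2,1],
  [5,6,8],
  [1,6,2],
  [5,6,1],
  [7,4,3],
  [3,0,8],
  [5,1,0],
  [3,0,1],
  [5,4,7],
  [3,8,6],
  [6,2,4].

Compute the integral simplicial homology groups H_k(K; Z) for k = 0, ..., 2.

H_0 ≅ Z,  H_1 ≅ Z^2,  H_2 ≅ Z.

Order the vertices as 0 < 1 < 2 < 3 < 4 < 5 < 6 < 7 < 8. Listing each simplex with vertices in this order, K has dimension 2 with simplices:

  0-simplices (9): [0], [1], [2], [3], [4], [5], [6], [7], [8]
  1-simplices (27): (27 of them)
  2-simplices (18): [0,1,3], [0,1,5], [0,2,4], [0,2,8], [0,3,8], [0,4,5], [1,2,6], [1,2,7], [1,3,7], [1,5,6], [2,4,6], [2,7,8], [3,4,6], [3,4,7], [3,6,8], [4,5,7], [5,6,8], [5,7,8]

giving chain groups C_0 ≅ Z^9, C_1 ≅ Z^27, C_2 ≅ Z^18.

∂_1: C_1 → C_0 maps an edge to its endpoints' difference, ∂[p,q] = q − p. For instance
  ∂[4,6] = [6] − [4].
The 9×27 boundary matrix has rank 8 and Smith normal form diag(1,1,1,1,1,1,1,1).

Boundary ∂_2: C_2 → C_1 maps a triangle to the signed sum of its edges. For instance
  ∂[1,2,6] = [2,6] − [1,6] + [1,2],
  ∂[2,7,8] = [7,8] − [2,8] + [2,7].
The 27×18 boundary matrix has rank 17 and Smith normal form diag(1,1,1,1,1,1,1,1,1,1,1,1,1,1,1,1,1).

From H_k ≅ ker(∂_k) / im(∂_{k+1}) we obtain:

  H_0: rank C_0 − rank ∂_1 = 9 − 8 = 1, and the invariant factors of ∂_1 are all 1, so H_0 ≅ Z.
  H_1: rank ker ∂_1 − rank ∂_2 = (27 − 8) − 17 = 2, and the invariant factors of ∂_2 are all 1, so H_1 ≅ Z^2.
  H_2: rank ker ∂_2 − rank ∂_3 = (18 − 17) − 0 = 1, and there is no ∂_3, so H_2 ≅ Z.

(K is a triangulation of the torus T^2.)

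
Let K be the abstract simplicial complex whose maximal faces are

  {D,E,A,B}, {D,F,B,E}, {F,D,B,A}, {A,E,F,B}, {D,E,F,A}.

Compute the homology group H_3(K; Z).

H_3 ≅ Z.

We work with the vertex ordering A < B < D < E < F. The simplices of K, each written with vertices in increasing order, are:

  0-simplices (5): A, B, D, E, F
  1-simplices (10): AB, AD, AE, AF, BD, BE, BF, DE, DF, EF
  2-simplices (10): ABD, ABE, ABF, ADE, ADF, AEF, BDE, BDF, BEF, DEF
  3-simplices (5): ABDE, ABDF, ABEF, ADEF, BDEF

Hence C_0 ≅ Z^5, C_1 ≅ Z^10, C_2 ≅ Z^10, C_3 ≅ Z^5.

Boundary ∂_1: C_1 → C_0 sends each edge [p,q] (with p < q) to q − p. For instance
  ∂BF = F − B.
This gives a 5×10 integer matrix of rank 4; reducing to Smith normal form yields diagonal entries (1,1,1,1).

∂_2: C_2 → C_1 maps a triangle to the signed sum of its edges. For instance
  ∂ABE = BE − AE + AB,
  ∂BDF = DF − BF + BD.
The 10×10 boundary matrix has rank 6 and Smith normal form diag(1,1,1,1,1,1).

∂_3: C_3 → C_2 sends each 3-simplex σ to the alternating sum Σ_i (−1)^i (σ with its i-th vertex removed). For instance
  ∂ABDE = BDE − ADE + ABE − ABD,
  ∂ADEF = DEF − AEF + ADF − ADE.
This gives a 10×5 integer matrix of rank 4; reducing to Smith normal form yields diagonal entries (1,1,1,1).

Reading off H_k = ker ∂_k / im ∂_{k+1}:

  H_3: rank ker ∂_3 − rank ∂_4 = (5 − 4) − 0 = 1, and there is no ∂_4, so H_3 = Z.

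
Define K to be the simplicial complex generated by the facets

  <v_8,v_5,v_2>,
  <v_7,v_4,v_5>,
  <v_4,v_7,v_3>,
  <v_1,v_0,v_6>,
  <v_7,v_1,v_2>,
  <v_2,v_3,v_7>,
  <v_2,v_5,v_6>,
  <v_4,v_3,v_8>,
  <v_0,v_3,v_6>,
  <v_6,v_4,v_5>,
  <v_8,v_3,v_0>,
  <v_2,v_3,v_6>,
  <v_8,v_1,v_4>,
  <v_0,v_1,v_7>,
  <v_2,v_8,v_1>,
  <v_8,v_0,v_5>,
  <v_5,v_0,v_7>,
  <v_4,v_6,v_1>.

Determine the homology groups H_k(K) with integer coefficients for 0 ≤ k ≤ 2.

H_0 = Z,  H_1 = Z^2,  H_2 = Z.

Order the vertices as v_0 < v_1 < v_2 < v_3 < v_4 < v_5 < v_6 < v_7 < v_8. Listing each simplex with vertices in this order, K has dimension 2 with simplices:

  0-simplices (9): [v_0], [v_1], [v_2], [v_3], [v_4], [v_5], [v_6], [v_7], [v_8]
  1-simplices (27): (27 of them)
  2-simplices (18): (18 of them)

so the chain groups are C_0 ≅ Z^9, C_1 ≅ Z^27, C_2 ≅ Z^18.

Boundary ∂_1: C_1 → C_0 maps an edge to its endpoints' difference, ∂[p,q] = q − p.
The resulting 9×27 matrix has rank 8, and its Smith normal form has invariant factors (1,1,1,1,1,1,1,1).

The boundary map ∂_2: C_2 → C_1 maps a triangle to the signed sum of its edges. For instance
  ∂[v_1,v_4,v_8] = [v_4,v_8] − [v_1,v_8] + [v_1,v_4],
  ∂[v_4,v_5,v_7] = [v_5,v_7] − [v_4,v_7] + [v_4,v_5].
As a 27×18 matrix over Z this has rank 17, with invariant factors (1,1,1,1,1,1,1,1,1,1,1,1,1,1,1,1,1).

Computing H_k = (kernel of ∂_k) / (image of ∂_{k+1}):

  H_0: rank C_0 − rank ∂_1 = 9 − 8 = 1, and the invariant factors of ∂_1 are all 1, so H_0 ≅ Z.
  H_1: rank ker ∂_1 − rank ∂_2 = (27 − 8) − 17 = 2, and the invariant factors of ∂_2 are all 1, so H_1 ≅ Z^2.
  H_2: rank ker ∂_2 − rank ∂_3 = (18 − 17) − 0 = 1, and there is no ∂_3, so H_2 ≅ Z.

As a check, the Euler characteristic is 9 − 27 + 18 = 0, which agrees with 1 − 2 + 1 = 0.
(K is a triangulation of the torus T^2.)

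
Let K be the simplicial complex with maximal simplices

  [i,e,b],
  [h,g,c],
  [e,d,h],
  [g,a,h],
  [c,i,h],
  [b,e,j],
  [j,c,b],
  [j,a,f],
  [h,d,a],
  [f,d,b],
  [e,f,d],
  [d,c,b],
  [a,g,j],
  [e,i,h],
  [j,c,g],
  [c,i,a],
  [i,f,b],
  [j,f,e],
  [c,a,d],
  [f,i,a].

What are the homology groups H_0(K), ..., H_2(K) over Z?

H_0 = Z,  H_1 = Z × Z/2,  H_2 = 0.

Order the vertices as a < b < c < d < e < f < g < h < i < j. Listing each simplex with vertices in this order, K has dimension 2 with simplices:

  0-simplices (10): a, b, c, d, e, f, g, h, i, j
  1-simplices (30): ac, ad, af, ag, ah, ai, aj, bc, bd, be, bf, bi, bj, cd, cg, ch, ci, cj, de, df, dh, ef, eh, ei, ej, fi, fj, gh, gj, hi
  2-simplices (20): acd, aci, adh, afi, afj, agh, agj, bcd, bcj, bdf, bei, bej, bfi, cgh, cgj, chi, def, deh, efj, ehi

Hence C_0 ≅ Z^10, C_1 ≅ Z^30, C_2 ≅ Z^20.

∂_1: C_1 → C_0 is given by ∂[p,q] = [q] − [p].
This gives a 10×30 integer matrix of rank 9; reducing to Smith normal form yields diagonal entries (1,1,1,1,1,1,1,1,1).

Boundary ∂_2: C_2 → C_1 maps a triangle to the signed sum of its edges. For instance
  ∂aci = ci − ai + ac,
  ∂cgh = gh − ch + cg.
As a 30×20 matrix over Z this has rank 20, with invariant factors (1,1,1,1,1,1,1,1,1,1,1,1,1,1,1,1,1,1,1,2).

Computing H_k = (kernel of ∂_k) / (image of ∂_{k+1}):

  H_0: rank C_0 − rank ∂_1 = 10 − 9 = 1, and the invariant factors of ∂_1 are all 1, so H_0 ≅ Z.
  H_1: rank ker ∂_1 − rank ∂_2 = (30 − 9) − 20 = 1, and ∂_2 has invariant factor 2 > 1, so H_1 ≅ Z × Z/2.
  H_2: rank ker ∂_2 − rank ∂_3 = (20 − 20) − 0 = 0, and there is no ∂_3, so H_2 ≅ 0.

(K is a triangulation of the Klein bottle.)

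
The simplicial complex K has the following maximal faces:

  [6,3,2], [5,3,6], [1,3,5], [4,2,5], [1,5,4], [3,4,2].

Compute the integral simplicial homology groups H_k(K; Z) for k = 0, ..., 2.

H_0 ≅ Z,  H_1 ≅ Z,  H_2 = 0.

Take the total order 1 < 2 < 3 < 4 < 5 < 6 on the vertex set. Then K (dimension 2) consists of the simplices:

  0-simplices (6): [1], [2], [3], [4], [5], [6]
  1-simplices (12): [1,3], [1,4], [1,5], [2,3], [2,4], [2,5], [2,6], [3,4], [3,5], [3,6], [4,5], [5,6]
  2-simplices (6): [1,3,5], [1,4,5], [2,3,4], [2,3,6], [2,4,5], [3,5,6]

giving chain groups C_0 ≅ Z^6, C_1 ≅ Z^12, C_2 ≅ Z^6.

The boundary map ∂_1: C_1 → C_0 sends each edge [p,q] (with p < q) to q − p. For instance
  ∂[3,6] = [6] − [3].
The resulting 6×12 matrix has rank 5, and its Smith normal form has invariant factors (1,1,1,1,1).

The boundary map ∂_2: C_2 → C_1 maps a triangle to the signed sum of its edges. For instance
  ∂[2,3,6] = [3,6] − [2,6] + [2,3],
  ∂[2,4,5] = [4,5] − [2,5] + [2,4].
This gives a 12×6 integer matrix of rank 6; reducing to Smith normal form yields diagonal entries (1,1,1,1,1,1).

Reading off H_k = ker ∂_k / im ∂_{k+1}:

  H_0: rank C_0 − rank ∂_1 = 6 − 5 = 1, and the invariant factors of ∂_1 are all 1, so H_0 = Z.
  H_1: rank ker ∂_1 − rank ∂_2 = (12 − 5) − 6 = 1, and the invariant factors of ∂_2 are all 1, so H_1 = Z.
  H_2: rank ker ∂_2 − rank ∂_3 = (6 − 6) − 0 = 0, and there is no ∂_3, so H_2 = 0.

(K is a triangulation of the cylinder S^1 x I.)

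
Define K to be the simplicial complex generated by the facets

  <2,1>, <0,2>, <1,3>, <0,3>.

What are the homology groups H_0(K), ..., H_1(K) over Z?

We work with the vertex ordering 0 < 1 < 2 < 3. The simplices of K, each written with vertices in increasing order, are:

  0-simplices (4): [0], [1], [2], [3]
  1-simplices (4): [0,2], [0,3], [1,2], [1,3]

Hence C_0 ≅ Z^4, C_1 ≅ Z^4.

∂_1: C_1 → C_0 sends each edge [p,q] (with p < q) to q − p. For instance
  ∂[1,2] = [2] − [1].
The 4×4 boundary matrix has rank 3 and Smith normal form diag(1,1,1).

Computing H_k = (kernel of ∂_k) / (image of ∂_{k+1}):

  H_0: rank C_0 − rank ∂_1 = 4 − 3 = 1, and the invariant factors of ∂_1 are all 1, so H_0 ≅ Z.
  H_1: rank ker ∂_1 − rank ∂_2 = (4 − 3) − 0 = 1, and there is no ∂_2, so H_1 ≅ Z.

As a check, the Euler characteristic is 4 − 4 = 0, which agrees with 1 − 1 = 0.

H_0 ≅ Z,  H_1 ≅ Z.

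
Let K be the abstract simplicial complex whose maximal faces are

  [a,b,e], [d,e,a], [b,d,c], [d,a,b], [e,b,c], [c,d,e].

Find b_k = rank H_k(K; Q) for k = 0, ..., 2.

b_0 = 1, b_1 = 0, b_2 = 1.

Take the total order a < b < c < d < e on the vertex set. Then K (dimension 2) consists of the simplices:

  0-simplices (5): a, b, c, d, e
  1-simplices (9): ab, ad, ae, bc, bd, be, cd, ce, de
  2-simplices (6): abd, abe, ade, bcd, bce, cde

so the chain groups are C_0 ≅ Z^5, C_1 ≅ Z^9, C_2 ≅ Z^6.

Boundary ∂_1: C_1 → C_0 is given by ∂[p,q] = [q] − [p]. For instance
  ∂ad = d − a.
This gives a 5×9 integer matrix of rank 4; reducing to Smith normal form yields diagonal entries (1,1,1,1).

∂_2: C_2 → C_1 maps a triangle to the signed sum of its edges. For instance
  ∂cde = de − ce + cd,
  ∂abe = be − ae + ab.
As a 9×6 matrix over Z this has rank 5, with invariant factors (1,1,1,1,1).

From H_k ≅ ker(∂_k) / im(∂_{k+1}) we obtain:

  H_0: rank C_0 − rank ∂_1 = 5 − 4 = 1, and the invariant factors of ∂_1 are all 1, so H_0 = Z.
  H_1: rank ker ∂_1 − rank ∂_2 = (9 − 4) − 5 = 0, and the invariant factors of ∂_2 are all 1, so H_1 = 0.
  H_2: rank ker ∂_2 − rank ∂_3 = (6 − 5) − 0 = 1, and there is no ∂_3, so H_2 = Z.

(K is a triangulation of the 2-sphere S^2.)

Hence the Betti numbers are b_0 = 1, b_1 = 0, b_2 = 1.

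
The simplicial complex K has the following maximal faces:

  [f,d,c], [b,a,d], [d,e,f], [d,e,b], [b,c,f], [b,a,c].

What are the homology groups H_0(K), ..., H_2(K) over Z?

H_0 ≅ Z,  H_1 ≅ Z,  H_2 = 0.

Fix the vertex order a < b < c < d < e < f and write every simplex with vertices in increasing order. Then dim K = 2 and the simplices of K are:

  0-simplices (6): a, b, c, d, e, f
  1-simplices (12): ab, ac, ad, bc, bd, be, bf, cd, cf, de, df, ef
  2-simplices (6): abc, abd, bcf, bde, cdf, def

giving chain groups C_0 ≅ Z^6, C_1 ≅ Z^12, C_2 ≅ Z^6.

The boundary map ∂_1: C_1 → C_0 sends each edge [p,q] (with p < q) to q − p.
The resulting 6×12 matrix has rank 5, and its Smith normal form has invariant factors (1,1,1,1,1).

∂_2: C_2 → C_1 maps a triangle to the signed sum of its edges. For instance
  ∂abc = bc − ac + ab,
  ∂cdf = df − cf + cd.
This gives a 12×6 integer matrix of rank 6; reducing to Smith normal form yields diagonal entries (1,1,1,1,1,1).

Computing H_k = (kernel of ∂_k) / (image of ∂_{k+1}):

  H_0: rank C_0 − rank ∂_1 = 6 − 5 = 1, and the invariant factors of ∂_1 are all 1, so H_0 = Z.
  H_1: rank ker ∂_1 − rank ∂_2 = (12 − 5) − 6 = 1, and the invariant factors of ∂_2 are all 1, so H_1 = Z.
  H_2: rank ker ∂_2 − rank ∂_3 = (6 − 6) − 0 = 0, and there is no ∂_3, so H_2 = 0.

As a check, the Euler characteristic is 6 − 12 + 6 = 0, which agrees with 1 − 1 + 0 = 0.
(K is a triangulation of the cylinder S^1 x I.)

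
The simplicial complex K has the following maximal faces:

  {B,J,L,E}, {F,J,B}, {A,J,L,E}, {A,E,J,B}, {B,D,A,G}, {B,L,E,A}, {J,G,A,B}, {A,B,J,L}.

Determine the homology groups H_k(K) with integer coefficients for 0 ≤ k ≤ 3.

K has 8 vertices, 18 edges, 17 triangles, 7 3-simplices.
rank ∂_0 = 0, rank ∂_1 = 7 ⇒ b_0 = 8 − 0 − 7 = 1; all invariant factors of ∂_1 are 1 so no torsion. So H_0 ≅ Z.
rank ∂_1 = 7, rank ∂_2 = 11 ⇒ b_1 = 18 − 7 − 11 = 0; all invariant factors of ∂_2 are 1 so no torsion. So H_1 ≅ 0.
rank ∂_2 = 11, rank ∂_3 = 6 ⇒ b_2 = 17 − 11 − 6 = 0; all invariant factors of ∂_3 are 1 so no torsion. So H_2 ≅ 0.
rank ∂_3 = 6, rank ∂_4 = 0 ⇒ b_3 = 7 − 6 − 0 = 1. So H_3 ≅ Z.

H_0 = Z,  H_1 = 0,  H_2 = 0,  H_3 = Z.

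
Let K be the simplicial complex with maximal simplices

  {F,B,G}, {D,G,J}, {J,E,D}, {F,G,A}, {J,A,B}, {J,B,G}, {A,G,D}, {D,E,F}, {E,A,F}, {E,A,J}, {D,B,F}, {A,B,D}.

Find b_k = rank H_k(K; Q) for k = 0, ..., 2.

b_0 = 1, b_1 = 0, b_2 = 0.

K has 7 vertices, 18 edges, 12 triangles.
rank ∂_0 = 0, rank ∂_1 = 6 ⇒ b_0 = 7 − 0 − 6 = 1; all invariant factors of ∂_1 are 1 so no torsion. So H_0 ≅ Z.
rank ∂_1 = 6, rank ∂_2 = 12 ⇒ b_1 = 18 − 6 − 12 = 0; ∂_2 has invariant factor(s) [2] giving torsion. So H_1 ≅ Z_2.
rank ∂_2 = 12, rank ∂_3 = 0 ⇒ b_2 = 12 − 12 − 0 = 0. So H_2 ≅ 0.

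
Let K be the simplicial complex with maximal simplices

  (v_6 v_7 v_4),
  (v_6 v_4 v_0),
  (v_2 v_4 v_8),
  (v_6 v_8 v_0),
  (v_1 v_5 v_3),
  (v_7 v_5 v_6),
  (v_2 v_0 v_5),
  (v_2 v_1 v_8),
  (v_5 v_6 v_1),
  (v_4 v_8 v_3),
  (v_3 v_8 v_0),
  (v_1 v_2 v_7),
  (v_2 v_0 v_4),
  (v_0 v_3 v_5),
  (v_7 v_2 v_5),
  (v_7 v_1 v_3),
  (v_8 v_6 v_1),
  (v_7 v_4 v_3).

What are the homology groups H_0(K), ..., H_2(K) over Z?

H_0 = Z,  H_1 = Z ⊕ Z_2,  H_2 = 0.

We work with the vertex ordering v_0 < v_1 < v_2 < v_3 < v_4 < v_5 < v_6 < v_7 < v_8. The simplices of K, each written with vertices in increasing order, are:

  0-simplices (9): [v_0], [v_1], [v_2], [v_3], [v_4], [v_5], [v_6], [v_7], [v_8]
  1-simplices (27): (27 of them)
  2-simplices (18): (18 of them)

Hence C_0 ≅ Z^9, C_1 ≅ Z^27, C_2 ≅ Z^18.

∂_1: C_1 → C_0 maps an edge to its endpoints' difference, ∂[p,q] = q − p. For instance
  ∂[v_1,v_3] = [v_3] − [v_1].
The 9×27 boundary matrix has rank 8 and Smith normal form diag(1,1,1,1,1,1,1,1).

The boundary map ∂_2: C_2 → C_1 acts by ∂[p,q,r] = [q,r] − [p,r] + [p,q]. For instance
  ∂[v_0,v_3,v_5] = [v_3,v_5] − [v_0,v_5] + [v_0,v_3],
  ∂[v_0,v_4,v_6] = [v_4,v_6] − [v_0,v_6] + [v_0,v_4].
The resulting 27×18 matrix has rank 18, and its Smith normal form has invariant factors (1,1,1,1,1,1,1,1,1,1,1,1,1,1,1,1,1,2).

Reading off H_k = ker ∂_k / im ∂_{k+1}:

  H_0: rank C_0 − rank ∂_1 = 9 − 8 = 1, and the invariant factors of ∂_1 are all 1, so H_0 ≅ Z.
  H_1: rank ker ∂_1 − rank ∂_2 = (27 − 8) − 18 = 1, and ∂_2 has invariant factor 2 > 1, so H_1 ≅ Z ⊕ Z_2.
  H_2: rank ker ∂_2 − rank ∂_3 = (18 − 18) − 0 = 0, and there is no ∂_3, so H_2 ≅ 0.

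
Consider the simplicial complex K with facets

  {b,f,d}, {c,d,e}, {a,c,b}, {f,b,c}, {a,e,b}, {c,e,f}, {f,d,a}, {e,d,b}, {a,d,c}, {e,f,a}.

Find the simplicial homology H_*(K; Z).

H_0 = Z,  H_1 = Z/2,  H_2 = 0.

Fix the vertex order a < b < c < d < e < f and write every simplex with vertices in increasing order. Then dim K = 2 and the simplices of K are:

  0-simplices (6): a, b, c, d, e, f
  1-simplices (15): ab, ac, ad, ae, af, bc, bd, be, bf, cd, ce, cf, de, df, ef
  2-simplices (10): abc, abe, acd, adf, aef, bcf, bde, bdf, cde, cef

giving chain groups C_0 ≅ Z^6, C_1 ≅ Z^15, C_2 ≅ Z^10.

Boundary ∂_1: C_1 → C_0 is given by ∂[p,q] = [q] − [p]. For instance
  ∂af = f − a.
This gives a 6×15 integer matrix of rank 5; reducing to Smith normal form yields diagonal entries (1,1,1,1,1).

∂_2: C_2 → C_1 sends each 2-simplex [p,q,r] to [q,r] − [p,r] + [p,q]. For instance
  ∂abc = bc − ac + ab,
  ∂acd = cd − ad + ac.
The 15×10 boundary matrix has rank 10 and Smith normal form diag(1,1,1,1,1,1,1,1,1,2).

Computing H_k = (kernel of ∂_k) / (image of ∂_{k+1}):

  H_0: rank C_0 − rank ∂_1 = 6 − 5 = 1, and the invariant factors of ∂_1 are all 1, so H_0 = Z.
  H_1: rank ker ∂_1 − rank ∂_2 = (15 − 5) − 10 = 0, and ∂_2 has invariant factor 2 > 1, so H_1 = Z/2.
  H_2: rank ker ∂_2 − rank ∂_3 = (10 − 10) − 0 = 0, and there is no ∂_3, so H_2 = 0.

As a check, the Euler characteristic is 6 − 15 + 10 = 1, which agrees with 1 − 0 + 0 = 1.
(K is a triangulation of the real projective plane RP^2.)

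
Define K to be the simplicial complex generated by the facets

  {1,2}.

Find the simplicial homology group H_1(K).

We work with the vertex ordering 1 < 2. The simplices of K, each written with vertices in increasing order, are:

  0-simplices (2): [1], [2]
  1-simplices (1): [1,2]

giving chain groups C_0 ≅ Z^2, C_1 ≅ Z^1.

The boundary map ∂_1: C_1 → C_0 is given by ∂[p,q] = [q] − [p]. For instance
  ∂[1,2] = [2] − [1].
This gives a 2×1 integer matrix of rank 1; reducing to Smith normal form yields diagonal entries (1).

Now H_k = ker ∂_k / im ∂_{k+1}, so:

  H_1: rank ker ∂_1 − rank ∂_2 = (1 − 1) − 0 = 0, and there is no ∂_2, so H_1 ≅ 0.

H_1 ≅ 0.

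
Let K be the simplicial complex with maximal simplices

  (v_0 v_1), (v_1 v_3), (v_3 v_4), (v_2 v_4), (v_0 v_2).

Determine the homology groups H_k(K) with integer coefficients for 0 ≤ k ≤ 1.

Take the total order v_0 < v_1 < v_2 < v_3 < v_4 on the vertex set. Then K (dimension 1) consists of the simplices:

  0-simplices (5): [v_0], [v_1], [v_2], [v_3], [v_4]
  1-simplices (5): [v_0,v_1], [v_0,v_2], [v_1,v_3], [v_2,v_4], [v_3,v_4]

so the chain groups are C_0 ≅ Z^5, C_1 ≅ Z^5.

∂_1: C_1 → C_0 is given by ∂[p,q] = [q] − [p]. For instance
  ∂[v_0,v_1] = [v_1] − [v_0].
As a 5×5 matrix over Z this has rank 4, with invariant factors (1,1,1,1).

Now H_k = ker ∂_k / im ∂_{k+1}, so:

  H_0: rank C_0 − rank ∂_1 = 5 − 4 = 1, and the invariant factors of ∂_1 are all 1, so H_0 = Z.
  H_1: rank ker ∂_1 − rank ∂_2 = (5 − 4) − 0 = 1, and there is no ∂_2, so H_1 = Z.

H_0 ≅ Z,  H_1 ≅ Z.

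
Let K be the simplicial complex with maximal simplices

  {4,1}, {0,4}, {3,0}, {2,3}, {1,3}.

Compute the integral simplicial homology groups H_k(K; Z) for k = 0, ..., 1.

H_0 = Z,  H_1 = Z.

Order the vertices as 0 < 1 < 2 < 3 < 4. Listing each simplex with vertices in this order, K has dimension 1 with simplices:

  0-simplices (5): [0], [1], [2], [3], [4]
  1-simplices (5): [0,3], [0,4], [1,3], [1,4], [2,3]

so the chain groups are C_0 ≅ Z^5, C_1 ≅ Z^5.

Boundary ∂_1: C_1 → C_0 sends each edge [p,q] (with p < q) to q − p.
This gives a 5×5 integer matrix of rank 4; reducing to Smith normal form yields diagonal entries (1,1,1,1).

Computing H_k = (kernel of ∂_k) / (image of ∂_{k+1}):

  H_0: rank C_0 − rank ∂_1 = 5 − 4 = 1, and the invariant factors of ∂_1 are all 1, so H_0 ≅ Z.
  H_1: rank ker ∂_1 − rank ∂_2 = (5 − 4) − 0 = 1, and there is no ∂_2, so H_1 ≅ Z.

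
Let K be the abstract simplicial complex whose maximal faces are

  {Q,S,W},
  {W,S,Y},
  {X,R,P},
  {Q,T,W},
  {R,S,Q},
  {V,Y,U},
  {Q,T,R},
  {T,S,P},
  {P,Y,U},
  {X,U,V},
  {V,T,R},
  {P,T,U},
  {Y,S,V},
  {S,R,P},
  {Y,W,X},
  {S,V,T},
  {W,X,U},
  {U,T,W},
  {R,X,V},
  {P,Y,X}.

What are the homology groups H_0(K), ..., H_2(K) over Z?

We work with the vertex ordering P < Q < R < S < T < U < V < W < X < Y. The simplices of K, each written with vertices in increasing order, are:

  0-simplices (10): P, Q, R, S, T, U, V, W, X, Y
  1-simplices (30): PR, PS, PT, PU, PX, PY, QR, QS, QT, QW, RS, RT, RV, RX, ST, SV, SW, SY, TU, TV, TW, UV, UW, UX, UY, VX, VY, WX, WY, XY
  2-simplices (20): PRS, PRX, PST, PTU, PUY, PXY, QRS, QRT, QSW, QTW, RTV, RVX, STV, SVY, SWY, TUW, UVX, UVY, UWX, WXY

Hence C_0 ≅ Z^10, C_1 ≅ Z^30, C_2 ≅ Z^20.

Boundary ∂_1: C_1 → C_0 maps an edge to its endpoints' difference, ∂[p,q] = q − p. For instance
  ∂PU = U − P.
This gives a 10×30 integer matrix of rank 9; reducing to Smith normal form yields diagonal entries (1,1,1,1,1,1,1,1,1).

The boundary map ∂_2: C_2 → C_1 acts by ∂[p,q,r] = [q,r] − [p,r] + [p,q]. For instance
  ∂SVY = VY − SY + SV,
  ∂PRX = RX − PX + PR.
As a 30×20 matrix over Z this has rank 20, with invariant factors (1,1,1,1,1,1,1,1,1,1,1,1,1,1,1,1,1,1,1,2).

From H_k ≅ ker(∂_k) / im(∂_{k+1}) we obtain:

  H_0: rank C_0 − rank ∂_1 = 10 − 9 = 1, and the invariant factors of ∂_1 are all 1, so H_0 ≅ Z.
  H_1: rank ker ∂_1 − rank ∂_2 = (30 − 9) − 20 = 1, and ∂_2 has invariant factor 2 > 1, so H_1 ≅ Z × Z/2.
  H_2: rank ker ∂_2 − rank ∂_3 = (20 − 20) − 0 = 0, and there is no ∂_3, so H_2 ≅ 0.

H_0 = Z,  H_1 = Z × Z/2,  H_2 = 0.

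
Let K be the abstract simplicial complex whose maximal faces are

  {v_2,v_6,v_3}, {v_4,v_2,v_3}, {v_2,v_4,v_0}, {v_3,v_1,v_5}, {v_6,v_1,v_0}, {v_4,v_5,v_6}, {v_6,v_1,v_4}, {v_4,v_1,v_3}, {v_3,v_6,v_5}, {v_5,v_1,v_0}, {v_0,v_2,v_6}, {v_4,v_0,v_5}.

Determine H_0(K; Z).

We work with the vertex ordering v_0 < v_1 < v_2 < v_3 < v_4 < v_5 < v_6. The simplices of K, each written with vertices in increasing order, are:

  0-simplices (7): [v_0], [v_1], [v_2], [v_3], [v_4], [v_5], [v_6]
  1-simplices (18): (18 of them)
  2-simplices (12): (12 of them)

giving chain groups C_0 ≅ Z^7, C_1 ≅ Z^18, C_2 ≅ Z^12.

Boundary ∂_1: C_1 → C_0 is given by ∂[p,q] = [q] − [p].
This gives a 7×18 integer matrix of rank 6; reducing to Smith normal form yields diagonal entries (1,1,1,1,1,1).

The boundary map ∂_2: C_2 → C_1 maps a triangle to the signed sum of its edges. For instance
  ∂[v_1,v_3,v_5] = [v_3,v_5] − [v_1,v_5] + [v_1,v_3],
  ∂[v_2,v_3,v_4] = [v_3,v_4] − [v_2,v_4] + [v_2,v_3].
This gives a 18×12 integer matrix of rank 12; reducing to Smith normal form yields diagonal entries (1,1,1,1,1,1,1,1,1,1,1,2).

From H_k ≅ ker(∂_k) / im(∂_{k+1}) we obtain:

  H_0: rank C_0 − rank ∂_1 = 7 − 6 = 1, and the invariant factors of ∂_1 are all 1, so H_0 ≅ Z.

H_0 ≅ Z.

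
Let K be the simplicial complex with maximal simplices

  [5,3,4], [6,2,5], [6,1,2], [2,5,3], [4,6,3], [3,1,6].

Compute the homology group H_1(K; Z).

H_1 ≅ Z.

Order the vertices as 1 < 2 < 3 < 4 < 5 < 6. Listing each simplex with vertices in this order, K has dimension 2 with simplices:

  0-simplices (6): [1], [2], [3], [4], [5], [6]
  1-simplices (12): [1,2], [1,3], [1,6], [2,3], [2,5], [2,6], [3,4], [3,5], [3,6], [4,5], [4,6], [5,6]
  2-simplices (6): [1,2,6], [1,3,6], [2,3,5], [2,5,6], [3,4,5], [3,4,6]

so the chain groups are C_0 ≅ Z^6, C_1 ≅ Z^12, C_2 ≅ Z^6.

Boundary ∂_1: C_1 → C_0 sends each edge [p,q] (with p < q) to q − p. For instance
  ∂[2,3] = [3] − [2].
As a 6×12 matrix over Z this has rank 5, with invariant factors (1,1,1,1,1).

∂_2: C_2 → C_1 maps a triangle to the signed sum of its edges. For instance
  ∂[1,2,6] = [2,6] − [1,6] + [1,2],
  ∂[3,4,5] = [4,5] − [3,5] + [3,4].
The resulting 12×6 matrix has rank 6, and its Smith normal form has invariant factors (1,1,1,1,1,1).

Reading off H_k = ker ∂_k / im ∂_{k+1}:

  H_1: rank ker ∂_1 − rank ∂_2 = (12 − 5) − 6 = 1, and the invariant factors of ∂_2 are all 1, so H_1 = Z.

(K is a triangulation of the cylinder S^1 x I.)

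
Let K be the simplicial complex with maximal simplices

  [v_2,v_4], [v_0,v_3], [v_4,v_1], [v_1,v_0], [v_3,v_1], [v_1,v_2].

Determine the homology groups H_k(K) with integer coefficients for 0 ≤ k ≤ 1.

K has 5 vertices, 6 edges.
rank ∂_0 = 0, rank ∂_1 = 4 ⇒ b_0 = 5 − 0 − 4 = 1; all invariant factors of ∂_1 are 1 so no torsion. So H_0 = Z.
rank ∂_1 = 4, rank ∂_2 = 0 ⇒ b_1 = 6 − 4 − 0 = 2. So H_1 = Z^2.

H_0 = Z,  H_1 = Z^2.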